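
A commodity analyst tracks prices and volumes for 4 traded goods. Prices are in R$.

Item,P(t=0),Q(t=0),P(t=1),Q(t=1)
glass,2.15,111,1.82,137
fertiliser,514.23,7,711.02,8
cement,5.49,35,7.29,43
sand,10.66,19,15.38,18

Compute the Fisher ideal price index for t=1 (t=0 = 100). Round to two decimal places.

135.13

Laspeyres component (base-period weights):
ΣP(t=1)Q(t=0) = 1.82×111 + 711.02×7 + 7.29×35 + 15.38×19 = 202.02 + 4977.14 + 255.15 + 292.22 = 5726.53
ΣP(t=0)Q(t=0) = 2.15×111 + 514.23×7 + 5.49×35 + 10.66×19 = 238.65 + 3599.61 + 192.15 + 202.54 = 4232.95
L = 5726.53 / 4232.95 × 100 = 135.2846
Paasche component (current-period weights):
ΣP(t=1)Q(t=1) = 1.82×137 + 711.02×8 + 7.29×43 + 15.38×18 = 249.34 + 5688.16 + 313.47 + 276.84 = 6527.81
ΣP(t=0)Q(t=1) = 2.15×137 + 514.23×8 + 5.49×43 + 10.66×18 = 294.55 + 4113.84 + 236.07 + 191.88 = 4836.34
P = 6527.81 / 4836.34 × 100 = 134.9742
Fisher = √(L × P) = √(135.2846 × 134.9742) = 135.1293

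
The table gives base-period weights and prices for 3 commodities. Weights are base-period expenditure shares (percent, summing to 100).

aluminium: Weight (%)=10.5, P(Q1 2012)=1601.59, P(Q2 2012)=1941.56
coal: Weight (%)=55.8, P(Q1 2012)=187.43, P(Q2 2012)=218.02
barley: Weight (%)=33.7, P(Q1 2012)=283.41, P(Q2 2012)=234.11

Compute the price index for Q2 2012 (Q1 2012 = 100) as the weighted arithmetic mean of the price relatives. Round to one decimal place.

105.5

aluminium: 10.5 × (1941.56/1601.59) = 10.5 × 1.212270 = 12.7288
coal: 55.8 × (218.02/187.43) = 55.8 × 1.163208 = 64.9070
barley: 33.7 × (234.11/283.41) = 33.7 × 0.826047 = 27.8378
Index = Σ wᵢ·(p₁ᵢ/p₀ᵢ) = 12.7288 + 64.9070 + 27.8378 = 105.4736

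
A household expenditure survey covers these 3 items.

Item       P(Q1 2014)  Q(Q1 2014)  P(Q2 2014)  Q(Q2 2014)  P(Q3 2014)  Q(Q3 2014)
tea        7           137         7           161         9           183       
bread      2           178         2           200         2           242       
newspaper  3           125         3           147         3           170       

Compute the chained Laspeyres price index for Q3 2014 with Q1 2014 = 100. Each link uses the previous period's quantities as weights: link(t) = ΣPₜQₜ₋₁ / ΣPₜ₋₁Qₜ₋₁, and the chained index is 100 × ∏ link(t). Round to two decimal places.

Link Q1 2014→Q2 2014:
ΣP(Q2 2014)Q(Q1 2014) = 7×137 + 2×178 + 3×125 = 959 + 356 + 375 = 1690
ΣP(Q1 2014)Q(Q1 2014) = 7×137 + 2×178 + 3×125 = 959 + 356 + 375 = 1690
link = 1690/1690 = 1.000000
Link Q2 2014→Q3 2014:
ΣP(Q3 2014)Q(Q2 2014) = 9×161 + 2×200 + 3×147 = 1449 + 400 + 441 = 2290
ΣP(Q2 2014)Q(Q2 2014) = 7×161 + 2×200 + 3×147 = 1127 + 400 + 441 = 1968
link = 2290/1968 = 1.163618
Chained index = 100 × 1.000000 × 1.163618 = 116.3618

116.36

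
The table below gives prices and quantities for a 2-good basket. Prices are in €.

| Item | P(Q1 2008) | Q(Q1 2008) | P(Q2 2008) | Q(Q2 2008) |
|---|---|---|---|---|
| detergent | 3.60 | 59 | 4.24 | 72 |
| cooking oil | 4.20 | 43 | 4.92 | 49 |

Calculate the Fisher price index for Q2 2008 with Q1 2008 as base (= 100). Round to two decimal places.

Laspeyres component (base-period weights):
ΣP(Q2 2008)Q(Q1 2008) = 4.24×59 + 4.92×43 = 250.16 + 211.56 = 461.72
ΣP(Q1 2008)Q(Q1 2008) = 3.60×59 + 4.20×43 = 212.4 + 180.6 = 393
L = 461.72 / 393 × 100 = 117.4860
Paasche component (current-period weights):
ΣP(Q2 2008)Q(Q2 2008) = 4.24×72 + 4.92×49 = 305.28 + 241.08 = 546.36
ΣP(Q1 2008)Q(Q2 2008) = 3.60×72 + 4.20×49 = 259.2 + 205.8 = 465
P = 546.36 / 465 × 100 = 117.4968
Fisher = √(L × P) = √(117.4860 × 117.4968) = 117.4914

117.49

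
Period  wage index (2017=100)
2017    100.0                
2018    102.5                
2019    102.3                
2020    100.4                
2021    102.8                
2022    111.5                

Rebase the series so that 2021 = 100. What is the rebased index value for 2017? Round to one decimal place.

97.3

Rebased(2017) = 100.0 / 102.8 × 100 = 97.2763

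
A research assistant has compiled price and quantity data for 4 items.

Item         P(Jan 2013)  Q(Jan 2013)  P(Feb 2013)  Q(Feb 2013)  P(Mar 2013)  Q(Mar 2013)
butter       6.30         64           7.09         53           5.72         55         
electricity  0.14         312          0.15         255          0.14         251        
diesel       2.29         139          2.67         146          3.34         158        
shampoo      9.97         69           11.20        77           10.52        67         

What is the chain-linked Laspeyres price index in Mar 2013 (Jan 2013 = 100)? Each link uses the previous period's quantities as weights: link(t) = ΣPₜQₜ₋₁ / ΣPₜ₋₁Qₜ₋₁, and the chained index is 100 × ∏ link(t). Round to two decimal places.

111.15

Link Jan 2013→Feb 2013:
ΣP(Feb 2013)Q(Jan 2013) = 7.09×64 + 0.15×312 + 2.67×139 + 11.20×69 = 453.76 + 46.8 + 371.13 + 772.8 = 1644.49
ΣP(Jan 2013)Q(Jan 2013) = 6.30×64 + 0.14×312 + 2.29×139 + 9.97×69 = 403.2 + 43.68 + 318.31 + 687.93 = 1453.12
link = 1644.49/1453.12 = 1.131696
Link Feb 2013→Mar 2013:
ΣP(Mar 2013)Q(Feb 2013) = 5.72×53 + 0.14×255 + 3.34×146 + 10.52×77 = 303.16 + 35.7 + 487.64 + 810.04 = 1636.54
ΣP(Feb 2013)Q(Feb 2013) = 7.09×53 + 0.15×255 + 2.67×146 + 11.20×77 = 375.77 + 38.25 + 389.82 + 862.4 = 1666.24
link = 1636.54/1666.24 = 0.982175
Chained index = 100 × 1.131696 × 0.982175 = 111.1524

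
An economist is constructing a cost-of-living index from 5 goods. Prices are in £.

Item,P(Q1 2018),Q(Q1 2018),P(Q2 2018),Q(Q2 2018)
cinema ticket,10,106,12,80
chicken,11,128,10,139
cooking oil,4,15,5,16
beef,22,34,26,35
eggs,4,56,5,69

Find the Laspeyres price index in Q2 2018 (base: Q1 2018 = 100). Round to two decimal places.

Laspeyres price index uses base-period quantities as weights.
ΣP(Q2 2018)·Q(Q1 2018) = 12×106 + 10×128 + 5×15 + 26×34 + 5×56 = 1272 + 1280 + 75 + 884 + 280 = 3791
ΣP(Q1 2018)·Q(Q1 2018) = 10×106 + 11×128 + 4×15 + 22×34 + 4×56 = 1060 + 1408 + 60 + 748 + 224 = 3500
Index = 3791 / 3500 × 100 = 108.3143

108.31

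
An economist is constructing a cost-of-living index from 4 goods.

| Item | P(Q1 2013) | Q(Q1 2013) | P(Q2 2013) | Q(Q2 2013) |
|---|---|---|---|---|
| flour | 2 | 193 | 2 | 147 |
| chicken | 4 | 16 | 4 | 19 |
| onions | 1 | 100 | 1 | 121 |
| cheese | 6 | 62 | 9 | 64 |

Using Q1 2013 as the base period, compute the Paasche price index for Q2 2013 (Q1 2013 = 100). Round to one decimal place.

Paasche price index uses current-period quantities as weights.
ΣP(Q2 2013)·Q(Q2 2013) = 2×147 + 4×19 + 1×121 + 9×64 = 294 + 76 + 121 + 576 = 1067
ΣP(Q1 2013)·Q(Q2 2013) = 2×147 + 4×19 + 1×121 + 6×64 = 294 + 76 + 121 + 384 = 875
Index = 1067 / 875 × 100 = 121.9429

121.9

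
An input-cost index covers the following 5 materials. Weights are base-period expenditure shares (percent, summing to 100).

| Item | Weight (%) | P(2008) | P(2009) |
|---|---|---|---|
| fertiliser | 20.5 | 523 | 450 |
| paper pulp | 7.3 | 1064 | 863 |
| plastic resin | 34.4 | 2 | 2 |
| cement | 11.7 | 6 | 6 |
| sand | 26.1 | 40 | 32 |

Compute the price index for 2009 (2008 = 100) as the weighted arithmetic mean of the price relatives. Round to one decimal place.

fertiliser: 20.5 × (450/523) = 20.5 × 0.860421 = 17.6386
paper pulp: 7.3 × (863/1064) = 7.3 × 0.811090 = 5.9210
plastic resin: 34.4 × (2/2) = 34.4 × 1.000000 = 34.4000
cement: 11.7 × (6/6) = 11.7 × 1.000000 = 11.7000
sand: 26.1 × (32/40) = 26.1 × 0.800000 = 20.8800
Index = Σ wᵢ·(p₁ᵢ/p₀ᵢ) = 17.6386 + 5.9210 + 34.4000 + 11.7000 + 20.8800 = 90.5396

90.5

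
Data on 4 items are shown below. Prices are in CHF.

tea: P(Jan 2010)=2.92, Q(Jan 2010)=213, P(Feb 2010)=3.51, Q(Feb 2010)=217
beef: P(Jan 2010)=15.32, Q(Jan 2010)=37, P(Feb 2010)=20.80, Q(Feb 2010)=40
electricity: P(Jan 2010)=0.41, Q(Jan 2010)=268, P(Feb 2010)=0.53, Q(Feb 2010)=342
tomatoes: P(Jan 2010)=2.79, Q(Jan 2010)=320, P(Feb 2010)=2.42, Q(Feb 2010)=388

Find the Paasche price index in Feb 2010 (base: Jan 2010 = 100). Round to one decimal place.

Paasche price index uses current-period quantities as weights.
ΣP(Feb 2010)·Q(Feb 2010) = 3.51×217 + 20.80×40 + 0.53×342 + 2.42×388 = 761.67 + 832 + 181.26 + 938.96 = 2713.89
ΣP(Jan 2010)·Q(Feb 2010) = 2.92×217 + 15.32×40 + 0.41×342 + 2.79×388 = 633.64 + 612.8 + 140.22 + 1082.52 = 2469.18
Index = 2713.89 / 2469.18 × 100 = 109.9106

109.9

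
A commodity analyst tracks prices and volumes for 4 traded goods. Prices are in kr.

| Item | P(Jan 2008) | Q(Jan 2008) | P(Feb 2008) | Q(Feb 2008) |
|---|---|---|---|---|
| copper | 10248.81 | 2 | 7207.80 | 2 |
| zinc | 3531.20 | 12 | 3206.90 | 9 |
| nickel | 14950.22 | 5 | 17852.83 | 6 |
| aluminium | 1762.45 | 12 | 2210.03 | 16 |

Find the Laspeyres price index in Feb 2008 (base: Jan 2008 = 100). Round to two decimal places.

Laspeyres price index uses base-period quantities as weights.
ΣP(Feb 2008)·Q(Jan 2008) = 7207.80×2 + 3206.90×12 + 17852.83×5 + 2210.03×12 = 14415.6 + 38482.8 + 89264.15 + 26520.36 = 168682.91
ΣP(Jan 2008)·Q(Jan 2008) = 10248.81×2 + 3531.20×12 + 14950.22×5 + 1762.45×12 = 20497.62 + 42374.4 + 74751.1 + 21149.4 = 158772.52
Index = 168682.91 / 158772.52 × 100 = 106.2419

106.24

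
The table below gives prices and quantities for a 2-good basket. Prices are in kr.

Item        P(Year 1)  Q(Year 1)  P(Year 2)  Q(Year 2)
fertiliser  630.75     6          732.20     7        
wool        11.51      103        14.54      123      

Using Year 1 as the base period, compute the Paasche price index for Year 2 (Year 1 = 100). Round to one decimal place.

Paasche price index uses current-period quantities as weights.
ΣP(Year 2)·Q(Year 2) = 732.20×7 + 14.54×123 = 5125.4 + 1788.42 = 6913.82
ΣP(Year 1)·Q(Year 2) = 630.75×7 + 11.51×123 = 4415.25 + 1415.73 = 5830.98
Index = 6913.82 / 5830.98 × 100 = 118.5705

118.6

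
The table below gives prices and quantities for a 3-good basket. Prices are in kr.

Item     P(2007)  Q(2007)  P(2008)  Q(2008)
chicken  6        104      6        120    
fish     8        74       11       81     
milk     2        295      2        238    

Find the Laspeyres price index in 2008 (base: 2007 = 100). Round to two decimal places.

112.29

Laspeyres price index uses base-period quantities as weights.
ΣP(2008)·Q(2007) = 6×104 + 11×74 + 2×295 = 624 + 814 + 590 = 2028
ΣP(2007)·Q(2007) = 6×104 + 8×74 + 2×295 = 624 + 592 + 590 = 1806
Index = 2028 / 1806 × 100 = 112.2924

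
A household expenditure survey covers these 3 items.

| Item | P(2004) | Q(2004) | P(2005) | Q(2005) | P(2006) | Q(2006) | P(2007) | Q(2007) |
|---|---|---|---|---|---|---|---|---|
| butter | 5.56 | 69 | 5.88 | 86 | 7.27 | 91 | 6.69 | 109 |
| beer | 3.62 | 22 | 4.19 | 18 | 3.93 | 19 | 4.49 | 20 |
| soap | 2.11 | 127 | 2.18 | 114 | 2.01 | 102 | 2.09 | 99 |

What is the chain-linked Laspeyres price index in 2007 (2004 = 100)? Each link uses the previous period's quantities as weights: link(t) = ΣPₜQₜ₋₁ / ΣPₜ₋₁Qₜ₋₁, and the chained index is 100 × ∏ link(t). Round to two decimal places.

Link 2004→2005:
ΣP(2005)Q(2004) = 5.88×69 + 4.19×22 + 2.18×127 = 405.72 + 92.18 + 276.86 = 774.76
ΣP(2004)Q(2004) = 5.56×69 + 3.62×22 + 2.11×127 = 383.64 + 79.64 + 267.97 = 731.25
link = 774.76/731.25 = 1.059501
Link 2005→2006:
ΣP(2006)Q(2005) = 7.27×86 + 3.93×18 + 2.01×114 = 625.22 + 70.74 + 229.14 = 925.1
ΣP(2005)Q(2005) = 5.88×86 + 4.19×18 + 2.18×114 = 505.68 + 75.42 + 248.52 = 829.62
link = 925.1/829.62 = 1.115089
Link 2006→2007:
ΣP(2007)Q(2006) = 6.69×91 + 4.49×19 + 2.09×102 = 608.79 + 85.31 + 213.18 = 907.28
ΣP(2006)Q(2006) = 7.27×91 + 3.93×19 + 2.01×102 = 661.57 + 74.67 + 205.02 = 941.26
link = 907.28/941.26 = 0.963899
Chained index = 100 × 1.059501 × 1.115089 × 0.963899 = 113.8787

113.88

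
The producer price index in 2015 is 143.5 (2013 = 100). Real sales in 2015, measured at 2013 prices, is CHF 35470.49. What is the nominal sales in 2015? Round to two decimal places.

50900.15

Nominal = Real × (Index/100) = 35470.49 × (143.5/100)
        = 35470.49 × 1.435 = 50900.1531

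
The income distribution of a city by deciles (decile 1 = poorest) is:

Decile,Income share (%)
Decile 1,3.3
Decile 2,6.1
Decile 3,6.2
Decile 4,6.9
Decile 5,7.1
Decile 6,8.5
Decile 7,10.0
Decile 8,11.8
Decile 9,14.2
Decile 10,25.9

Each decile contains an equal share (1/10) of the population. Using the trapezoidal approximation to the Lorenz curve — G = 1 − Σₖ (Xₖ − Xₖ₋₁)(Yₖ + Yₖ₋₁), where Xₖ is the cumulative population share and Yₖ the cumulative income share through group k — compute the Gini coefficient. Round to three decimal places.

0.299

Cumulative income shares Yₖ: 0.0330, 0.0940, 0.1560, 0.2250, 0.2960, 0.3810, 0.4810, 0.5990, 0.7410, 1.0000
Σ (Xₖ−Xₖ₋₁)(Yₖ+Yₖ₋₁) = (1/10)(0.0330+0.0000) + (1/10)(0.0940+0.0330) + (1/10)(0.1560+0.0940) + (1/10)(0.2250+0.1560) + (1/10)(0.2960+0.2250) + (1/10)(0.3810+0.2960) + (1/10)(0.4810+0.3810) + (1/10)(0.5990+0.4810) + (1/10)(0.7410+0.5990) + (1/10)(1.0000+0.7410)
  = 0.0033 + 0.0127 + 0.0250 + 0.0381 + 0.0521 + 0.0677 + 0.0862 + 0.1080 + 0.1340 + 0.1741 = 0.7012
G = 1 − 0.7012 = 0.2988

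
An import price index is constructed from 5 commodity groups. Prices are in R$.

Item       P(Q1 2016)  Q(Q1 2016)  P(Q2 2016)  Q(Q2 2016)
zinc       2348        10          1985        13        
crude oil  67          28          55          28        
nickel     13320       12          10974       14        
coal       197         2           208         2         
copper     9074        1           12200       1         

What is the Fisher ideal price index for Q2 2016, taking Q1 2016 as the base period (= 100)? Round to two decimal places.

84.95

Laspeyres component (base-period weights):
ΣP(Q2 2016)Q(Q1 2016) = 1985×10 + 55×28 + 10974×12 + 208×2 + 12200×1 = 19850 + 1540 + 131688 + 416 + 12200 = 165694
ΣP(Q1 2016)Q(Q1 2016) = 2348×10 + 67×28 + 13320×12 + 197×2 + 9074×1 = 23480 + 1876 + 159840 + 394 + 9074 = 194664
L = 165694 / 194664 × 100 = 85.1179
Paasche component (current-period weights):
ΣP(Q2 2016)Q(Q2 2016) = 1985×13 + 55×28 + 10974×14 + 208×2 + 12200×1 = 25805 + 1540 + 153636 + 416 + 12200 = 193597
ΣP(Q1 2016)Q(Q2 2016) = 2348×13 + 67×28 + 13320×14 + 197×2 + 9074×1 = 30524 + 1876 + 186480 + 394 + 9074 = 228348
P = 193597 / 228348 × 100 = 84.7816
Fisher = √(L × P) = √(85.1179 × 84.7816) = 84.9496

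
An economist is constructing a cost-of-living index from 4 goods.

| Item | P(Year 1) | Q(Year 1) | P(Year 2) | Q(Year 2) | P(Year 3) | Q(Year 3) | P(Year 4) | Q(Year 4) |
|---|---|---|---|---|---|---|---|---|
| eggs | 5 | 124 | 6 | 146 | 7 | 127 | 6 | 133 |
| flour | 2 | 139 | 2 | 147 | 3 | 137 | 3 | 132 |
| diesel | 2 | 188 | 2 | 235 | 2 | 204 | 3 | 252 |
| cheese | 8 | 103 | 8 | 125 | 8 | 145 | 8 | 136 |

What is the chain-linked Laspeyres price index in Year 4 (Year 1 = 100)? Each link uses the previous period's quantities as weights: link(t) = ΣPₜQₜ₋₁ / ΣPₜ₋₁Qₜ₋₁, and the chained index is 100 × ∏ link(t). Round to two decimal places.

120.82

Link Year 1→Year 2:
ΣP(Year 2)Q(Year 1) = 6×124 + 2×139 + 2×188 + 8×103 = 744 + 278 + 376 + 824 = 2222
ΣP(Year 1)Q(Year 1) = 5×124 + 2×139 + 2×188 + 8×103 = 620 + 278 + 376 + 824 = 2098
link = 2222/2098 = 1.059104
Link Year 2→Year 3:
ΣP(Year 3)Q(Year 2) = 7×146 + 3×147 + 2×235 + 8×125 = 1022 + 441 + 470 + 1000 = 2933
ΣP(Year 2)Q(Year 2) = 6×146 + 2×147 + 2×235 + 8×125 = 876 + 294 + 470 + 1000 = 2640
link = 2933/2640 = 1.110985
Link Year 3→Year 4:
ΣP(Year 4)Q(Year 3) = 6×127 + 3×137 + 3×204 + 8×145 = 762 + 411 + 612 + 1160 = 2945
ΣP(Year 3)Q(Year 3) = 7×127 + 3×137 + 2×204 + 8×145 = 889 + 411 + 408 + 1160 = 2868
link = 2945/2868 = 1.026848
Chained index = 100 × 1.059104 × 1.110985 × 1.026848 = 120.8239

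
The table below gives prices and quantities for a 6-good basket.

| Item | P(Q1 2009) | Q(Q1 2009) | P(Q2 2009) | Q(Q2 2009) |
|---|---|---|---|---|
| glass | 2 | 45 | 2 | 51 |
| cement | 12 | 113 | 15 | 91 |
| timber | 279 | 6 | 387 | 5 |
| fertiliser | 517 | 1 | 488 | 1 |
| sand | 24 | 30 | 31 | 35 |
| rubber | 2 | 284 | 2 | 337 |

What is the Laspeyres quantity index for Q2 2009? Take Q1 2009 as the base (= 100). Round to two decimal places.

93.81

Laspeyres quantity index uses base-period prices as weights.
ΣP(Q1 2009)·Q(Q2 2009) = 2×51 + 12×91 + 279×5 + 517×1 + 24×35 + 2×337 = 102 + 1092 + 1395 + 517 + 840 + 674 = 4620
ΣP(Q1 2009)·Q(Q1 2009) = 2×45 + 12×113 + 279×6 + 517×1 + 24×30 + 2×284 = 90 + 1356 + 1674 + 517 + 720 + 568 = 4925
Index = 4620 / 4925 × 100 = 93.8071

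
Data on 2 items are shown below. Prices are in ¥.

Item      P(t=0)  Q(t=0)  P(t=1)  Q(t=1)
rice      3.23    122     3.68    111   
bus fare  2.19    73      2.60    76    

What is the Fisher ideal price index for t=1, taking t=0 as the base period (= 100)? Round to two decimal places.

Laspeyres component (base-period weights):
ΣP(t=1)Q(t=0) = 3.68×122 + 2.60×73 = 448.96 + 189.8 = 638.76
ΣP(t=0)Q(t=0) = 3.23×122 + 2.19×73 = 394.06 + 159.87 = 553.93
L = 638.76 / 553.93 × 100 = 115.3142
Paasche component (current-period weights):
ΣP(t=1)Q(t=1) = 3.68×111 + 2.60×76 = 408.48 + 197.6 = 606.08
ΣP(t=0)Q(t=1) = 3.23×111 + 2.19×76 = 358.53 + 166.44 = 524.97
P = 606.08 / 524.97 × 100 = 115.4504
Fisher = √(L × P) = √(115.3142 × 115.4504) = 115.3823

115.38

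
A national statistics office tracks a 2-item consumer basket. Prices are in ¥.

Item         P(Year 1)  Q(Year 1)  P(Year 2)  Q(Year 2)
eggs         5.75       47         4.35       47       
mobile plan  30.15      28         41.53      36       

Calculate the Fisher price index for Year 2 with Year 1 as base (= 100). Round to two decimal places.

Laspeyres component (base-period weights):
ΣP(Year 2)Q(Year 1) = 4.35×47 + 41.53×28 = 204.45 + 1162.84 = 1367.29
ΣP(Year 1)Q(Year 1) = 5.75×47 + 30.15×28 = 270.25 + 844.2 = 1114.45
L = 1367.29 / 1114.45 × 100 = 122.6874
Paasche component (current-period weights):
ΣP(Year 2)Q(Year 2) = 4.35×47 + 41.53×36 = 204.45 + 1495.08 = 1699.53
ΣP(Year 1)Q(Year 2) = 5.75×47 + 30.15×36 = 270.25 + 1085.4 = 1355.65
P = 1699.53 / 1355.65 × 100 = 125.3664
Fisher = √(L × P) = √(122.6874 × 125.3664) = 124.0197

124.02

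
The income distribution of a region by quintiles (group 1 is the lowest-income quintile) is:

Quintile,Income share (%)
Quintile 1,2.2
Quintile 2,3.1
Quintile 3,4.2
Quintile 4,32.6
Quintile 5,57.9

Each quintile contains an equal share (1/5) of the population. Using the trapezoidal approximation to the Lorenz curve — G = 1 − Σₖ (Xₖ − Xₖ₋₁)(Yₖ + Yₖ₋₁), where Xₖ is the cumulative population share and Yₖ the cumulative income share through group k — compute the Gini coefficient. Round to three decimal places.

Cumulative income shares Yₖ: 0.0220, 0.0530, 0.0950, 0.4210, 1.0000
Σ (Xₖ−Xₖ₋₁)(Yₖ+Yₖ₋₁) = (1/5)(0.0220+0.0000) + (1/5)(0.0530+0.0220) + (1/5)(0.0950+0.0530) + (1/5)(0.4210+0.0950) + (1/5)(1.0000+0.4210)
  = 0.0044 + 0.0150 + 0.0296 + 0.1032 + 0.2842 = 0.4364
G = 1 − 0.4364 = 0.5636

0.564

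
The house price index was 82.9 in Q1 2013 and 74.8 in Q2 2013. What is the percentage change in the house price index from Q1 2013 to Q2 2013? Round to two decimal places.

Change = (74.8 − 82.9) / 82.9 × 100
       = -8.1 / 82.9 × 100 = -9.7708%

-9.77%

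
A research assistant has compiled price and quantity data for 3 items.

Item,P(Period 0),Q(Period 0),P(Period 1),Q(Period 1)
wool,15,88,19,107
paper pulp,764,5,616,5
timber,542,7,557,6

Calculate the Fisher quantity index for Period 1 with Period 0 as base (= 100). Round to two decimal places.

97.43

Laspeyres component (base-period weights):
ΣP(Period 0)Q(Period 1) = 15×107 + 764×5 + 542×6 = 1605 + 3820 + 3252 = 8677
ΣP(Period 0)Q(Period 0) = 15×88 + 764×5 + 542×7 = 1320 + 3820 + 3794 = 8934
L = 8677 / 8934 × 100 = 97.1233
Paasche component (current-period weights):
ΣP(Period 1)Q(Period 1) = 19×107 + 616×5 + 557×6 = 2033 + 3080 + 3342 = 8455
ΣP(Period 1)Q(Period 0) = 19×88 + 616×5 + 557×7 = 1672 + 3080 + 3899 = 8651
P = 8455 / 8651 × 100 = 97.7344
Fisher = √(L × P) = √(97.1233 × 97.7344) = 97.4284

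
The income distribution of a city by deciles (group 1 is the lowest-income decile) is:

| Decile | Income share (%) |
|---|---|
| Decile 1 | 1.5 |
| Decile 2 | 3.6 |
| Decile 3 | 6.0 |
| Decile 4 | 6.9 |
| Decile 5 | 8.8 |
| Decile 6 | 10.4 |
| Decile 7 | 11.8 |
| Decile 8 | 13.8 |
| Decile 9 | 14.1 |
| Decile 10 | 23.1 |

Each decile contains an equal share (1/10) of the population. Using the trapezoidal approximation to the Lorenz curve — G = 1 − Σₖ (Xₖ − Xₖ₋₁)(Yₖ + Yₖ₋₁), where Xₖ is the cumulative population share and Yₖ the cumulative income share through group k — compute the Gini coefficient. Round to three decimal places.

Cumulative income shares Yₖ: 0.0150, 0.0510, 0.1110, 0.1800, 0.2680, 0.3720, 0.4900, 0.6280, 0.7690, 1.0000
Σ (Xₖ−Xₖ₋₁)(Yₖ+Yₖ₋₁) = (1/10)(0.0150+0.0000) + (1/10)(0.0510+0.0150) + (1/10)(0.1110+0.0510) + (1/10)(0.1800+0.1110) + (1/10)(0.2680+0.1800) + (1/10)(0.3720+0.2680) + (1/10)(0.4900+0.3720) + (1/10)(0.6280+0.4900) + (1/10)(0.7690+0.6280) + (1/10)(1.0000+0.7690)
  = 0.0015 + 0.0066 + 0.0162 + 0.0291 + 0.0448 + 0.0640 + 0.0862 + 0.1118 + 0.1397 + 0.1769 = 0.6768
G = 1 − 0.6768 = 0.3232

0.323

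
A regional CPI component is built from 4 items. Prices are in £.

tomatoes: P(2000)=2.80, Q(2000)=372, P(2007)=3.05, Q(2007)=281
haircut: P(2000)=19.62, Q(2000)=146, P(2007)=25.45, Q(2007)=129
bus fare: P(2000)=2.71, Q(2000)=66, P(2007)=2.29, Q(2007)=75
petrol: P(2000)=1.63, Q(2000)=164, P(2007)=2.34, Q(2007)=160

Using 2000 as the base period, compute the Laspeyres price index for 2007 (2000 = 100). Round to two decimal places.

Laspeyres price index uses base-period quantities as weights.
ΣP(2007)·Q(2000) = 3.05×372 + 25.45×146 + 2.29×66 + 2.34×164 = 1134.6 + 3715.7 + 151.14 + 383.76 = 5385.2
ΣP(2000)·Q(2000) = 2.80×372 + 19.62×146 + 2.71×66 + 1.63×164 = 1041.6 + 2864.52 + 178.86 + 267.32 = 4352.3
Index = 5385.2 / 4352.3 × 100 = 123.7323

123.73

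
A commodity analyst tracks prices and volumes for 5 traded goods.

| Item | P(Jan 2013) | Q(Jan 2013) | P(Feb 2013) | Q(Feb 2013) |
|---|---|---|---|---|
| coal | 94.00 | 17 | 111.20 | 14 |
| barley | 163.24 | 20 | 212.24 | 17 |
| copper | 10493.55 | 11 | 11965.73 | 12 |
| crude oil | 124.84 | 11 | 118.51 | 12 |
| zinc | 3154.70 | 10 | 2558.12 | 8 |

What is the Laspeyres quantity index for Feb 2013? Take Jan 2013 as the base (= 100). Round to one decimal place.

102.3

Laspeyres quantity index uses base-period prices as weights.
ΣP(Jan 2013)·Q(Feb 2013) = 94.00×14 + 163.24×17 + 10493.55×12 + 124.84×12 + 3154.70×8 = 1316 + 2775.08 + 125922.6 + 1498.08 + 25237.6 = 156749.36
ΣP(Jan 2013)·Q(Jan 2013) = 94.00×17 + 163.24×20 + 10493.55×11 + 124.84×11 + 3154.70×10 = 1598 + 3264.8 + 115429.05 + 1373.24 + 31547 = 153212.09
Index = 156749.36 / 153212.09 × 100 = 102.3087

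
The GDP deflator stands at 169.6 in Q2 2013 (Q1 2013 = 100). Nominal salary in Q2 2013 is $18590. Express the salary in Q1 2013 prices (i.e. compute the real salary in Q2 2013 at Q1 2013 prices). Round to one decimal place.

Real = Nominal ÷ (Index/100) = 18590 ÷ (169.6/100)
     = 18590 ÷ 1.696 = 10961.0849

10961.1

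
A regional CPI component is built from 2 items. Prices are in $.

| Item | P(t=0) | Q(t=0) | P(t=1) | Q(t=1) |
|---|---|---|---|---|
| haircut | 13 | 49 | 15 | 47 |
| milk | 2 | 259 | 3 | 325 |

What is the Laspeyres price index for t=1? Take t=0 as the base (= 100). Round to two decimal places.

130.91

Laspeyres price index uses base-period quantities as weights.
ΣP(t=1)·Q(t=0) = 15×49 + 3×259 = 735 + 777 = 1512
ΣP(t=0)·Q(t=0) = 13×49 + 2×259 = 637 + 518 = 1155
Index = 1512 / 1155 × 100 = 130.9091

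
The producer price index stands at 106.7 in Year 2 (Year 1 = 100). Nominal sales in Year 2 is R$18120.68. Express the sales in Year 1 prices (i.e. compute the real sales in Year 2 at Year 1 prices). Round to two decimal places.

Real = Nominal ÷ (Index/100) = 18120.68 ÷ (106.7/100)
     = 18120.68 ÷ 1.067 = 16982.8304

16982.83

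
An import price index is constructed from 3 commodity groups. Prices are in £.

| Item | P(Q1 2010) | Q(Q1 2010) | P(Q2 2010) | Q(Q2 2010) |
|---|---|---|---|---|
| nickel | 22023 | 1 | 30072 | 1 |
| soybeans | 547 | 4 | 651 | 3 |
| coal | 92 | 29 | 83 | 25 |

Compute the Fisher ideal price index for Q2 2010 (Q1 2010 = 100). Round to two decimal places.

Laspeyres component (base-period weights):
ΣP(Q2 2010)Q(Q1 2010) = 30072×1 + 651×4 + 83×29 = 30072 + 2604 + 2407 = 35083
ΣP(Q1 2010)Q(Q1 2010) = 22023×1 + 547×4 + 92×29 = 22023 + 2188 + 2668 = 26879
L = 35083 / 26879 × 100 = 130.5220
Paasche component (current-period weights):
ΣP(Q2 2010)Q(Q2 2010) = 30072×1 + 651×3 + 83×25 = 30072 + 1953 + 2075 = 34100
ΣP(Q1 2010)Q(Q2 2010) = 22023×1 + 547×3 + 92×25 = 22023 + 1641 + 2300 = 25964
P = 34100 / 25964 × 100 = 131.3357
Fisher = √(L × P) = √(130.5220 × 131.3357) = 130.9282

130.93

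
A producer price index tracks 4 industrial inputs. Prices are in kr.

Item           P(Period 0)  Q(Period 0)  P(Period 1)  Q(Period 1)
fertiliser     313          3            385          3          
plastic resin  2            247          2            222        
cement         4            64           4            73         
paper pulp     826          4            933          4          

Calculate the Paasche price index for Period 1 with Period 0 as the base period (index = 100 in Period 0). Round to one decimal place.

112.9

Paasche price index uses current-period quantities as weights.
ΣP(Period 1)·Q(Period 1) = 385×3 + 2×222 + 4×73 + 933×4 = 1155 + 444 + 292 + 3732 = 5623
ΣP(Period 0)·Q(Period 1) = 313×3 + 2×222 + 4×73 + 826×4 = 939 + 444 + 292 + 3304 = 4979
Index = 5623 / 4979 × 100 = 112.9343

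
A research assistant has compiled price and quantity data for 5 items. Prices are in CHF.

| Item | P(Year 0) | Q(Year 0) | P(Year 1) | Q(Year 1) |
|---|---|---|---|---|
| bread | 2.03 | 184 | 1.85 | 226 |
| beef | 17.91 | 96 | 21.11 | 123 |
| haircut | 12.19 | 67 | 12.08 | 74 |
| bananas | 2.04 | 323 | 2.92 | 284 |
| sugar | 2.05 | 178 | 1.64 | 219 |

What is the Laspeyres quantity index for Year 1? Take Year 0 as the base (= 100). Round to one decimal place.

Laspeyres quantity index uses base-period prices as weights.
ΣP(Year 0)·Q(Year 1) = 2.03×226 + 17.91×123 + 12.19×74 + 2.04×284 + 2.05×219 = 458.78 + 2202.93 + 902.06 + 579.36 + 448.95 = 4592.08
ΣP(Year 0)·Q(Year 0) = 2.03×184 + 17.91×96 + 12.19×67 + 2.04×323 + 2.05×178 = 373.52 + 1719.36 + 816.73 + 658.92 + 364.9 = 3933.43
Index = 4592.08 / 3933.43 × 100 = 116.7449

116.7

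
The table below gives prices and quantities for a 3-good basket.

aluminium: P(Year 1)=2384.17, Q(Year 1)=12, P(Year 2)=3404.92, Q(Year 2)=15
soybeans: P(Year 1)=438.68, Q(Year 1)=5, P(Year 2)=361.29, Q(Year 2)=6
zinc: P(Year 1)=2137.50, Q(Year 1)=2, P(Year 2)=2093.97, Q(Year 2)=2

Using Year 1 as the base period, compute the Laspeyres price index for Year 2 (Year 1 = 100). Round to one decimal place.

Laspeyres price index uses base-period quantities as weights.
ΣP(Year 2)·Q(Year 1) = 3404.92×12 + 361.29×5 + 2093.97×2 = 40859.04 + 1806.45 + 4187.94 = 46853.43
ΣP(Year 1)·Q(Year 1) = 2384.17×12 + 438.68×5 + 2137.50×2 = 28610.04 + 2193.4 + 4275 = 35078.44
Index = 46853.43 / 35078.44 × 100 = 133.5676

133.6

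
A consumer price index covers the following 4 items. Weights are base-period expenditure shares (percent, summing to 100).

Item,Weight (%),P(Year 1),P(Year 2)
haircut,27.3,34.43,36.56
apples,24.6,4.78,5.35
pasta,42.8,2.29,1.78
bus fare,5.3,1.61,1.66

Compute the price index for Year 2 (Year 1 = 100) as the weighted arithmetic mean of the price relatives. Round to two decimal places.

95.26

haircut: 27.3 × (36.56/34.43) = 27.3 × 1.061865 = 28.9889
apples: 24.6 × (5.35/4.78) = 24.6 × 1.119247 = 27.5335
pasta: 42.8 × (1.78/2.29) = 42.8 × 0.777293 = 33.2681
bus fare: 5.3 × (1.66/1.61) = 5.3 × 1.031056 = 5.4646
Index = Σ wᵢ·(p₁ᵢ/p₀ᵢ) = 28.9889 + 27.5335 + 33.2681 + 5.4646 = 95.2551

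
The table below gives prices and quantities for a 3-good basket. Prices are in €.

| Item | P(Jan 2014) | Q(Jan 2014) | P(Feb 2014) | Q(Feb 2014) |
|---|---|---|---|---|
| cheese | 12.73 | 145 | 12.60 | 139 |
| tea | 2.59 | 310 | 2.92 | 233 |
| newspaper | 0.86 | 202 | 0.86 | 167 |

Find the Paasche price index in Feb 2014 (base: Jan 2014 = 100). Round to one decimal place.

102.3

Paasche price index uses current-period quantities as weights.
ΣP(Feb 2014)·Q(Feb 2014) = 12.60×139 + 2.92×233 + 0.86×167 = 1751.4 + 680.36 + 143.62 = 2575.38
ΣP(Jan 2014)·Q(Feb 2014) = 12.73×139 + 2.59×233 + 0.86×167 = 1769.47 + 603.47 + 143.62 = 2516.56
Index = 2575.38 / 2516.56 × 100 = 102.3373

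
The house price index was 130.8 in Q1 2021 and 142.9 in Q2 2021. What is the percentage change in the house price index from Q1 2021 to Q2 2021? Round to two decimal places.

9.25%

Change = (142.9 − 130.8) / 130.8 × 100
       = 12.1 / 130.8 × 100 = 9.2508%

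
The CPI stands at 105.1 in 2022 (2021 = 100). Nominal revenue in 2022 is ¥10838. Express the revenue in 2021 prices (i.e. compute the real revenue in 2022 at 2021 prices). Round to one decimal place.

10312.1

Real = Nominal ÷ (Index/100) = 10838 ÷ (105.1/100)
     = 10838 ÷ 1.051 = 10312.0837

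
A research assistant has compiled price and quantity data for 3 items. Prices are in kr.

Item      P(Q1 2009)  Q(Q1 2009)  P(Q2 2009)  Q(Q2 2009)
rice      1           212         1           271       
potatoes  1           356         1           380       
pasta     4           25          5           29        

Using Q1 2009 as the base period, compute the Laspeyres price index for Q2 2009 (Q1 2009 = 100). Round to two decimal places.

103.74

Laspeyres price index uses base-period quantities as weights.
ΣP(Q2 2009)·Q(Q1 2009) = 1×212 + 1×356 + 5×25 = 212 + 356 + 125 = 693
ΣP(Q1 2009)·Q(Q1 2009) = 1×212 + 1×356 + 4×25 = 212 + 356 + 100 = 668
Index = 693 / 668 × 100 = 103.7425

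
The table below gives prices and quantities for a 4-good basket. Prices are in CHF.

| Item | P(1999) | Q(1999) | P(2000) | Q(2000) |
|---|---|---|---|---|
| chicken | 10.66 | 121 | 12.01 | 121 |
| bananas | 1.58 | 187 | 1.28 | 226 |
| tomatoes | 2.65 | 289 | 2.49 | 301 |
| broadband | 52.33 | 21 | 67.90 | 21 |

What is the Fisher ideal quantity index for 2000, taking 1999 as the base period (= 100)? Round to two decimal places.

Laspeyres component (base-period weights):
ΣP(1999)Q(2000) = 10.66×121 + 1.58×226 + 2.65×301 + 52.33×21 = 1289.86 + 357.08 + 797.65 + 1098.93 = 3543.52
ΣP(1999)Q(1999) = 10.66×121 + 1.58×187 + 2.65×289 + 52.33×21 = 1289.86 + 295.46 + 765.85 + 1098.93 = 3450.1
L = 3543.52 / 3450.1 × 100 = 102.7077
Paasche component (current-period weights):
ΣP(2000)Q(2000) = 12.01×121 + 1.28×226 + 2.49×301 + 67.90×21 = 1453.21 + 289.28 + 749.49 + 1425.9 = 3917.88
ΣP(2000)Q(1999) = 12.01×121 + 1.28×187 + 2.49×289 + 67.90×21 = 1453.21 + 239.36 + 719.61 + 1425.9 = 3838.08
P = 3917.88 / 3838.08 × 100 = 102.0792
Fisher = √(L × P) = √(102.7077 × 102.0792) = 102.3930

102.39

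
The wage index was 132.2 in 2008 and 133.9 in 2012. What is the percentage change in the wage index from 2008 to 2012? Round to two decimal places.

Change = (133.9 − 132.2) / 132.2 × 100
       = 1.7 / 132.2 × 100 = 1.2859%

1.29%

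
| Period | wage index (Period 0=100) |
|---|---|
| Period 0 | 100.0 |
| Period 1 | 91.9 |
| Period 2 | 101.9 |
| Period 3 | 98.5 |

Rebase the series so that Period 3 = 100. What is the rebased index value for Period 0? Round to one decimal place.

101.5

Rebased(Period 0) = 100.0 / 98.5 × 100 = 101.5228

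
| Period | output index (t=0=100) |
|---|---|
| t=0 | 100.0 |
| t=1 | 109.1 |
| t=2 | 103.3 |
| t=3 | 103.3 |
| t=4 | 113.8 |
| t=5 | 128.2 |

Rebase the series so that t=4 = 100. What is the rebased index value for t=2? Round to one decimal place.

90.8

Rebased(t=2) = 103.3 / 113.8 × 100 = 90.7733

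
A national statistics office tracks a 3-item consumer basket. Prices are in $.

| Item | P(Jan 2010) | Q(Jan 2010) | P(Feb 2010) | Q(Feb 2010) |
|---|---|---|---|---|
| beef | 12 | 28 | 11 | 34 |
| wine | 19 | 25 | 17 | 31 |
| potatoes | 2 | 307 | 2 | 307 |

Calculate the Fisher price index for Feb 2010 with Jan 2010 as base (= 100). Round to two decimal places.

94.28

Laspeyres component (base-period weights):
ΣP(Feb 2010)Q(Jan 2010) = 11×28 + 17×25 + 2×307 = 308 + 425 + 614 = 1347
ΣP(Jan 2010)Q(Jan 2010) = 12×28 + 19×25 + 2×307 = 336 + 475 + 614 = 1425
L = 1347 / 1425 × 100 = 94.5263
Paasche component (current-period weights):
ΣP(Feb 2010)Q(Feb 2010) = 11×34 + 17×31 + 2×307 = 374 + 527 + 614 = 1515
ΣP(Jan 2010)Q(Feb 2010) = 12×34 + 19×31 + 2×307 = 408 + 589 + 614 = 1611
P = 1515 / 1611 × 100 = 94.0410
Fisher = √(L × P) = √(94.5263 × 94.0410) = 94.2833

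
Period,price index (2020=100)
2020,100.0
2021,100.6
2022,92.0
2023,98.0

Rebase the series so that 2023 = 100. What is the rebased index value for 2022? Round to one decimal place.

93.9

Rebased(2022) = 92.0 / 98.0 × 100 = 93.8776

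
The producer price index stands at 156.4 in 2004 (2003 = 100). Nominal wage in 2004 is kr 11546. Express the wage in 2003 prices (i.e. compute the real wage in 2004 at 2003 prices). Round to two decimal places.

Real = Nominal ÷ (Index/100) = 11546 ÷ (156.4/100)
     = 11546 ÷ 1.564 = 7382.3529

7382.35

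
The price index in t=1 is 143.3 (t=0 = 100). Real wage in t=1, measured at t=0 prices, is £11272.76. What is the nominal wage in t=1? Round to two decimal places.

Nominal = Real × (Index/100) = 11272.76 × (143.3/100)
        = 11272.76 × 1.433 = 16153.8651

16153.87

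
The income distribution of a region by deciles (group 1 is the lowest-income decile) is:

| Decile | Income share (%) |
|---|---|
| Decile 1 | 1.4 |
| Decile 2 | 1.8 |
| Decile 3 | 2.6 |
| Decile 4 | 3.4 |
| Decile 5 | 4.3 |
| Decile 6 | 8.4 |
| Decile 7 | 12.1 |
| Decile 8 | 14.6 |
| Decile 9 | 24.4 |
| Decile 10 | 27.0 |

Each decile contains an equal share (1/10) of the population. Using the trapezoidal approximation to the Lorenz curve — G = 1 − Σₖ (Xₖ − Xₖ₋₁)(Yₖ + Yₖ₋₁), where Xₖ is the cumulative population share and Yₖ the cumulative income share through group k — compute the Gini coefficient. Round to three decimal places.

0.479

Cumulative income shares Yₖ: 0.0140, 0.0320, 0.0580, 0.0920, 0.1350, 0.2190, 0.3400, 0.4860, 0.7300, 1.0000
Σ (Xₖ−Xₖ₋₁)(Yₖ+Yₖ₋₁) = (1/10)(0.0140+0.0000) + (1/10)(0.0320+0.0140) + (1/10)(0.0580+0.0320) + (1/10)(0.0920+0.0580) + (1/10)(0.1350+0.0920) + (1/10)(0.2190+0.1350) + (1/10)(0.3400+0.2190) + (1/10)(0.4860+0.3400) + (1/10)(0.7300+0.4860) + (1/10)(1.0000+0.7300)
  = 0.0014 + 0.0046 + 0.0090 + 0.0150 + 0.0227 + 0.0354 + 0.0559 + 0.0826 + 0.1216 + 0.1730 = 0.5212
G = 1 − 0.5212 = 0.4788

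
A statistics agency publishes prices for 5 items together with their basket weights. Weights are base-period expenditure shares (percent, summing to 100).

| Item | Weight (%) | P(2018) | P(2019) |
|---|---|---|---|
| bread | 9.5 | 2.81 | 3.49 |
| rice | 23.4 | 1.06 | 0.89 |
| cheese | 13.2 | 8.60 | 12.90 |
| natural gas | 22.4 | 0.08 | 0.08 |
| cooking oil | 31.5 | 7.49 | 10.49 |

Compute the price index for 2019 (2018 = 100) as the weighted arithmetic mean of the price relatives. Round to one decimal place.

117.8

bread: 9.5 × (3.49/2.81) = 9.5 × 1.241993 = 11.7989
rice: 23.4 × (0.89/1.06) = 23.4 × 0.839623 = 19.6472
cheese: 13.2 × (12.90/8.60) = 13.2 × 1.500000 = 19.8000
natural gas: 22.4 × (0.08/0.08) = 22.4 × 1.000000 = 22.4000
cooking oil: 31.5 × (10.49/7.49) = 31.5 × 1.400534 = 44.1168
Index = Σ wᵢ·(p₁ᵢ/p₀ᵢ) = 11.7989 + 19.6472 + 19.8000 + 22.4000 + 44.1168 = 117.7629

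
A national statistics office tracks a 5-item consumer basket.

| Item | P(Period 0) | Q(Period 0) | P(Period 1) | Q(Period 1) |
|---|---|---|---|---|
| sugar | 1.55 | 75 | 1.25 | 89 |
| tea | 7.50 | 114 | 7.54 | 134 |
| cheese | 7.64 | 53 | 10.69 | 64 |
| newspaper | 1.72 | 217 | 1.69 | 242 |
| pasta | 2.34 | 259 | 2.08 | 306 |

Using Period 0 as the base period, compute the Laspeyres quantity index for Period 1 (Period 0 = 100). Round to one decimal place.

Laspeyres quantity index uses base-period prices as weights.
ΣP(Period 0)·Q(Period 1) = 1.55×89 + 7.50×134 + 7.64×64 + 1.72×242 + 2.34×306 = 137.95 + 1005 + 488.96 + 416.24 + 716.04 = 2764.19
ΣP(Period 0)·Q(Period 0) = 1.55×75 + 7.50×114 + 7.64×53 + 1.72×217 + 2.34×259 = 116.25 + 855 + 404.92 + 373.24 + 606.06 = 2355.47
Index = 2764.19 / 2355.47 × 100 = 117.3520

117.4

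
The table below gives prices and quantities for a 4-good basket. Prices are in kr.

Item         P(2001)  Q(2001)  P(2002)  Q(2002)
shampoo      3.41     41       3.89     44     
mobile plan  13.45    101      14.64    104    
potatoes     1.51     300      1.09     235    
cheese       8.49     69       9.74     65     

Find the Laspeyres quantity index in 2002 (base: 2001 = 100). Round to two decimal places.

96.79

Laspeyres quantity index uses base-period prices as weights.
ΣP(2001)·Q(2002) = 3.41×44 + 13.45×104 + 1.51×235 + 8.49×65 = 150.04 + 1398.8 + 354.85 + 551.85 = 2455.54
ΣP(2001)·Q(2001) = 3.41×41 + 13.45×101 + 1.51×300 + 8.49×69 = 139.81 + 1358.45 + 453 + 585.81 = 2537.07
Index = 2455.54 / 2537.07 × 100 = 96.7865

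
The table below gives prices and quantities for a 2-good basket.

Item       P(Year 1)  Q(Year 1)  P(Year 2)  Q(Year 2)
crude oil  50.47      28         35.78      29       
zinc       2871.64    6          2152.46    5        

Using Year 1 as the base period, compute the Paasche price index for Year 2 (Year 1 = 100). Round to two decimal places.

74.58

Paasche price index uses current-period quantities as weights.
ΣP(Year 2)·Q(Year 2) = 35.78×29 + 2152.46×5 = 1037.62 + 10762.3 = 11799.92
ΣP(Year 1)·Q(Year 2) = 50.47×29 + 2871.64×5 = 1463.63 + 14358.2 = 15821.83
Index = 11799.92 / 15821.83 × 100 = 74.5800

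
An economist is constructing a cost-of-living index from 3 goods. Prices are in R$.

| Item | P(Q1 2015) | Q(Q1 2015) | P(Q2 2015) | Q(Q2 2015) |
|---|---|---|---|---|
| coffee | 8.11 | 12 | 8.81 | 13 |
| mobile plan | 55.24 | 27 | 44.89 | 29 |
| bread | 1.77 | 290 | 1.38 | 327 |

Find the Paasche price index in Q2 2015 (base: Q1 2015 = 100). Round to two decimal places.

81.69

Paasche price index uses current-period quantities as weights.
ΣP(Q2 2015)·Q(Q2 2015) = 8.81×13 + 44.89×29 + 1.38×327 = 114.53 + 1301.81 + 451.26 = 1867.6
ΣP(Q1 2015)·Q(Q2 2015) = 8.11×13 + 55.24×29 + 1.77×327 = 105.43 + 1601.96 + 578.79 = 2286.18
Index = 1867.6 / 2286.18 × 100 = 81.6909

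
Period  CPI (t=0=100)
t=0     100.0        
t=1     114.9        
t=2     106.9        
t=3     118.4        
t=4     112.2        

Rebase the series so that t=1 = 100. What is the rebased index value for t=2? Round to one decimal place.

Rebased(t=2) = 106.9 / 114.9 × 100 = 93.0374

93.0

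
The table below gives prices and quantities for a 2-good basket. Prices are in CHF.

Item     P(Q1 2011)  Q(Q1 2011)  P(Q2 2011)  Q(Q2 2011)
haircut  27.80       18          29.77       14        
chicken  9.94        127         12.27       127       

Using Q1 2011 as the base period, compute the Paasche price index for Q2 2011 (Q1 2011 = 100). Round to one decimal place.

Paasche price index uses current-period quantities as weights.
ΣP(Q2 2011)·Q(Q2 2011) = 29.77×14 + 12.27×127 = 416.78 + 1558.29 = 1975.07
ΣP(Q1 2011)·Q(Q2 2011) = 27.80×14 + 9.94×127 = 389.2 + 1262.38 = 1651.58
Index = 1975.07 / 1651.58 × 100 = 119.5867

119.6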